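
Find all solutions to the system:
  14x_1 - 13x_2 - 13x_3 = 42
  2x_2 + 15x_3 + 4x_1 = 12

Row-reduce:
R1 ← R1 / (14).
R2 ← R2 − 4·R1.
R2 ← R2 / (40/7).
R1 ← R1 + 13/14·R2.
Rank is 2 with 3 unknowns, leaving x_3 free.

infinitely many solutions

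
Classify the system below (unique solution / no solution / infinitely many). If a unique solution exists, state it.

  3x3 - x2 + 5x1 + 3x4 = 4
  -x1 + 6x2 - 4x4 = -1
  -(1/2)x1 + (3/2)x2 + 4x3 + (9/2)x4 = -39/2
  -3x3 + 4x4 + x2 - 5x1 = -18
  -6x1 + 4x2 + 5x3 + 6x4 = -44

no solution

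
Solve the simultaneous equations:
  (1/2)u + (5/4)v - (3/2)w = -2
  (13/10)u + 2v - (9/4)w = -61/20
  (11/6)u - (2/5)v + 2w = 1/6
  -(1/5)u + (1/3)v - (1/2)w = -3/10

Row-reduce:
R1 ← R1 / (1/2).
R2 ← R2 − 13/10·R1.
R3 ← R3 − 11/6·R1.
R4 ← R4 + 1/5·R1.
R2 ← R2 / (-5/4).
R1 ← R1 − 5/2·R2.
R3 ← R3 + 299/60·R2.
R4 ← R4 − 5/6·R2.
R3 ← R3 / (461/500).
R1 ← R1 − 3/10·R3.
R2 ← R2 + 33/25·R3.
Row 4 reduces to 0 = 1/3, a contradiction. The system is inconsistent.

no solution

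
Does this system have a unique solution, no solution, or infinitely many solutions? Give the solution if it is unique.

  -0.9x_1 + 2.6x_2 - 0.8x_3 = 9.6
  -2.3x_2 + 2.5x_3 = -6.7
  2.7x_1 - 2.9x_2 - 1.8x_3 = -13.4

x_1 = 0, x_2 = 4, x_3 = 1

Row-reduce the augmented matrix:
R1 ← R1 / (-9/10).
R3 ← R3 − 27/10·R1.
R2 ← R2 / (-23/10).
R1 ← R1 + 26/9·R2.
R3 ← R3 − 49/10·R2.
R3 ← R3 / (259/230).
R1 ← R1 + 466/207·R3.
R2 ← R2 + 25/23·R3.
Reading off the reduced rows gives x_1 = 0, x_2 = 4, x_3 = 1.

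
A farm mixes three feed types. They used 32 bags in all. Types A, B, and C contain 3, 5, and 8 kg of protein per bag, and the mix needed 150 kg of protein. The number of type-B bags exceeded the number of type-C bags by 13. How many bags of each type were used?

type-A bags: 11, type-B bags: 17, type-C bags: 4

Let a = type-A bags, b = type-B bags, c = type-C bags.
  b + a + c = 32
  3a + 5b + 8c = 150
  -c + b = 13
Row-reduce the augmented matrix:
R2 ← R2 − 3·R1.
R2 ← R2 / (2).
R1 ← R1 − 1·R2.
R3 ← R3 − 1·R2.
R3 ← R3 / (-7/2).
R1 ← R1 + 3/2·R3.
R2 ← R2 − 5/2·R3.
Reading off the reduced rows gives a = 11, b = 17, c = 4.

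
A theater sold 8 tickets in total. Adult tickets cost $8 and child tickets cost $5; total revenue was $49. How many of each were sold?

Let a = adult tickets, c = child tickets.
  a + c = 8
  8a + 5c = 49
From equation 1: a = 8 − c.
Substitute into equation 2 and solve: c = 5.
Then a = 3.

adult tickets: 3, child tickets: 5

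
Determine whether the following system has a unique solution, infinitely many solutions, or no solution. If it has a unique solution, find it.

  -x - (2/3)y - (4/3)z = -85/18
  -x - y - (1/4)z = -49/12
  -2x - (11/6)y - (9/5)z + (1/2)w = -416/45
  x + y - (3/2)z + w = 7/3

x = 5/2, y = 4/3, z = 1, w = 0

Row-reduce the augmented matrix:
R1 ← R1 / (-1).
R2 ← R2 + 1·R1.
R3 ← R3 + 2·R1.
R4 ← R4 − 1·R1.
R2 ← R2 / (-1/3).
R1 ← R1 − 2/3·R2.
R3 ← R3 + 1/2·R2.
R4 ← R4 − 1/3·R2.
R3 ← R3 / (-91/120).
R1 ← R1 − 7/2·R3.
R2 ← R2 + 13/4·R3.
R4 ← R4 + 7/4·R3.
R4 ← R4 / (-2/13).
R1 ← R1 − 30/13·R4.
R2 ← R2 + 15/7·R4.
R3 ← R3 + 60/91·R4.
Reading off the reduced rows gives x = 5/2, y = 4/3, z = 1, w = 0.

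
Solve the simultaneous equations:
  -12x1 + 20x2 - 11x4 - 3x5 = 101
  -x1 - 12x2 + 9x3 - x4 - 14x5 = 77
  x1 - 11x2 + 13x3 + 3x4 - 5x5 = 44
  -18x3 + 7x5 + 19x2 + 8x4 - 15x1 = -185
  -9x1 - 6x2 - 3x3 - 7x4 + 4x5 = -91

x1 = 6, x2 = 5, x3 = 6, x4 = -5, x5 = -6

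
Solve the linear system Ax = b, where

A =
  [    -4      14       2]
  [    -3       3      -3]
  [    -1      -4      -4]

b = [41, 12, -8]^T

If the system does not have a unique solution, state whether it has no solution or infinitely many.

no solution

Row-reduce:
R1 ← R1 / (-4).
R2 ← R2 + 3·R1.
R3 ← R3 + 1·R1.
R2 ← R2 / (-15/2).
R1 ← R1 + 7/2·R2.
R3 ← R3 + 15/2·R2.
Row 3 reduces to 0 = 1/2, a contradiction. The system is inconsistent.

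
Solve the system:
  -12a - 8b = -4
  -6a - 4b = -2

Row-reduce:
R1 ← R1 / (-12).
R2 ← R2 + 6·R1.
Rank is 1 with 2 unknowns, leaving b free.

infinitely many solutions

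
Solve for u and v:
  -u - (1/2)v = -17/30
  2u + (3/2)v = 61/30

From equation 1: u = 17/30 − 1/2·v.
Substitute into equation 2 and solve: v = 9/5.
Then u = -1/3.

u = -1/3, v = 9/5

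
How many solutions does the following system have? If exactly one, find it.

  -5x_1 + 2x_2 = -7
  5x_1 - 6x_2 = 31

Row-reduce the augmented matrix:
R1 ← R1 / (-5).
R2 ← R2 − 5·R1.
R2 ← R2 / (-4).
R1 ← R1 + 2/5·R2.
Reading off the reduced rows gives x_1 = -1, x_2 = -6.

x_1 = -1, x_2 = -6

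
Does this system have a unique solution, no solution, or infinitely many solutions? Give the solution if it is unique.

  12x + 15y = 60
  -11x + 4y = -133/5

x = 3, y = 8/5

Row-reduce the augmented matrix:
R1 ← R1 / (12).
R2 ← R2 + 11·R1.
R2 ← R2 / (71/4).
R1 ← R1 − 5/4·R2.
Reading off the reduced rows gives x = 3, y = 8/5.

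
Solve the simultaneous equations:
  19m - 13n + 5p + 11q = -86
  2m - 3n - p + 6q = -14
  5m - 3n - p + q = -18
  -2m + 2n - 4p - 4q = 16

infinitely many solutions

Row-reduce:
R1 ← R1 / (19).
R2 ← R2 − 2·R1.
R3 ← R3 − 5·R1.
R4 ← R4 + 2·R1.
R2 ← R2 / (-31/19).
R1 ← R1 + 13/19·R2.
R3 ← R3 − 8/19·R2.
R4 ← R4 − 12/19·R2.
R3 ← R3 / (-84/31).
R1 ← R1 − 28/31·R3.
R2 ← R2 − 29/31·R3.
R4 ← R4 + 126/31·R3.
Rank is 3 with 4 unknowns, leaving q free.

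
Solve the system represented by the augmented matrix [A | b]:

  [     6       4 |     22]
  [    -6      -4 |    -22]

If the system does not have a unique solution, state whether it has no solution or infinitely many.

infinitely many solutions

Row-reduce:
R1 ← R1 / (6).
R2 ← R2 + 6·R1.
Rank is 1 with 2 unknowns, leaving x_2 free.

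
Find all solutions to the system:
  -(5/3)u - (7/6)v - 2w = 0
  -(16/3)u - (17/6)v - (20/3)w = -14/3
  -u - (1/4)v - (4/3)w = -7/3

Row-reduce:
R1 ← R1 / (-5/3).
R2 ← R2 + 16/3·R1.
R3 ← R3 + 1·R1.
R2 ← R2 / (9/10).
R1 ← R1 − 7/10·R2.
R3 ← R3 − 9/20·R2.
Rank is 2 with 3 unknowns, leaving w free.

infinitely many solutions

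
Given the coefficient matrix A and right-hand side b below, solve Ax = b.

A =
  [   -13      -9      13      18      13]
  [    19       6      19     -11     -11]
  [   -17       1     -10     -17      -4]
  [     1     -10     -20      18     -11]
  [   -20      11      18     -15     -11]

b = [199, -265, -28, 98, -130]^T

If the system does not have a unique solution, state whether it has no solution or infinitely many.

x_1 = -4, x_2 = 0, x_3 = -3, x_4 = 6, x_5 = 6

Row-reduce the augmented matrix:
R1 ← R1 / (-13).
R2 ← R2 − 19·R1.
R3 ← R3 + 17·R1.
R4 ← R4 − 1·R1.
R5 ← R5 + 20·R1.
R2 ← R2 / (-93/13).
R1 ← R1 − 9/13·R2.
R3 ← R3 − 166/13·R2.
R4 ← R4 + 139/13·R2.
R5 ← R5 − 323/13·R2.
R3 ← R3 / (3797/93).
R1 ← R1 − 83/31·R3.
R2 ← R2 + 494/93·R3.
R4 ← R4 + 7049/93·R3.
R5 ← R5 − 12088/93·R3.
R4 ← R4 / (-106422/3797).
R1 ← R1 − 3658/3797·R4.
R2 ← R2 + 14653/3797·R4.
R3 ← R3 + 1229/3797·R4.
R5 ← R5 − 199510/3797·R4.
R5 ← R5 / (-822506/17737).
R1 ← R1 + 17181/17737·R5.
R2 ← R2 − 97497/35474·R5.
R3 ← R3 − 8267/35474·R5.
R4 ← R4 − 43581/35474·R5.
Reading off the reduced rows gives x_1 = -4, x_2 = 0, x_3 = -3, x_4 = 6, x_5 = 6.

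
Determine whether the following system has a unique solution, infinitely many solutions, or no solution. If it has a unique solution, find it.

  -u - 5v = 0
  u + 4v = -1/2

Row-reduce the augmented matrix:
R1 ← R1 / (-1).
R2 ← R2 − 1·R1.
R2 ← R2 / (-1).
R1 ← R1 − 5·R2.
Reading off the reduced rows gives u = -5/2, v = 1/2.

u = -5/2, v = 1/2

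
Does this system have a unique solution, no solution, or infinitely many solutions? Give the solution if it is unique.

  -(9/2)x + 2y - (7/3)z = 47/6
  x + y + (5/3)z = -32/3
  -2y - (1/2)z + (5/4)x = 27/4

infinitely many solutions

Row-reduce:
R1 ← R1 / (-9/2).
R2 ← R2 − 1·R1.
R3 ← R3 − 5/4·R1.
R2 ← R2 / (13/9).
R1 ← R1 + 4/9·R2.
R3 ← R3 + 13/9·R2.
Rank is 2 with 3 unknowns, leaving z free.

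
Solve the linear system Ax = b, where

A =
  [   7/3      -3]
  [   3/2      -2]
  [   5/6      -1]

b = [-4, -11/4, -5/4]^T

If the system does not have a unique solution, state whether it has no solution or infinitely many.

Row-reduce the augmented matrix:
R1 ← R1 / (7/3).
R2 ← R2 − 3/2·R1.
R3 ← R3 − 5/6·R1.
R2 ← R2 / (-1/14).
R1 ← R1 + 9/7·R2.
R3 ← R3 − 1/14·R2.
R3 reduces to 0 = 0, so the extra equation is consistent.
Reading off the reduced rows gives x_1 = 3/2, x_2 = 5/2.

x_1 = 3/2, x_2 = 5/2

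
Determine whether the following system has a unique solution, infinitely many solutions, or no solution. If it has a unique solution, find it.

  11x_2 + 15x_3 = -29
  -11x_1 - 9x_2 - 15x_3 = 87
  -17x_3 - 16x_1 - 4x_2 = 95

Row-reduce the augmented matrix:
Swap R1 and R2.
R1 ← R1 / (-11).
R3 ← R3 + 16·R1.
R2 ← R2 / (11).
R1 ← R1 − 9/11·R2.
R3 ← R3 − 100/11·R2.
R3 ← R3 / (-917/121).
R1 ← R1 − 30/121·R3.
R2 ← R2 − 15/11·R3.
Reading off the reduced rows gives x_1 = -6, x_2 = -4, x_3 = 1.

x_1 = -6, x_2 = -4, x_3 = 1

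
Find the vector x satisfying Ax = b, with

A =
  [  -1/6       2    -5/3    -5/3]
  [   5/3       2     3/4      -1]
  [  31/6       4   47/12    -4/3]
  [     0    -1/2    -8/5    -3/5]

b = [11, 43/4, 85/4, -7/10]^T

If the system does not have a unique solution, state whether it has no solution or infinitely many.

Row-reduce:
R1 ← R1 / (-1/6).
R2 ← R2 − 5/3·R1.
R3 ← R3 − 31/6·R1.
R2 ← R2 / (22).
R1 ← R1 + 12·R2.
R3 ← R3 − 66·R2.
R4 ← R4 + 1/2·R2.
Swap R3 and R4.
R3 ← R3 / (-5179/2640).
R1 ← R1 − 29/22·R3.
R2 ← R2 + 191/264·R3.
Rank is 3 with 4 unknowns, leaving x_4 free.

infinitely many solutions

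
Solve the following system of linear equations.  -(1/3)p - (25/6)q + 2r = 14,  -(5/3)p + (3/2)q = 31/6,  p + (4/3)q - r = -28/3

no solution

Row-reduce:
R1 ← R1 / (-1/3).
R2 ← R2 + 5/3·R1.
R3 ← R3 − 1·R1.
R2 ← R2 / (67/3).
R1 ← R1 − 25/2·R2.
R3 ← R3 + 67/6·R2.
Row 3 reduces to 0 = 1/4, a contradiction. The system is inconsistent.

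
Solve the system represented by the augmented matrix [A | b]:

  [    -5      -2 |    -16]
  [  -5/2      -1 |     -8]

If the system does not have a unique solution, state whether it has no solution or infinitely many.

infinitely many solutions

Row-reduce:
R1 ← R1 / (-5).
R2 ← R2 + 5/2·R1.
Rank is 1 with 2 unknowns, leaving x_2 free.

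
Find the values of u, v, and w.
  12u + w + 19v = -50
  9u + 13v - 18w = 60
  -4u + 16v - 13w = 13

u = 1, v = -3, w = -5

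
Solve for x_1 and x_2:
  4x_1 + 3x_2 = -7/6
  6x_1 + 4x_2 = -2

Row-reduce the augmented matrix:
R1 ← R1 / (4).
R2 ← R2 − 6·R1.
R2 ← R2 / (-1/2).
R1 ← R1 − 3/4·R2.
Reading off the reduced rows gives x_1 = -2/3, x_2 = 1/2.

x_1 = -2/3, x_2 = 1/2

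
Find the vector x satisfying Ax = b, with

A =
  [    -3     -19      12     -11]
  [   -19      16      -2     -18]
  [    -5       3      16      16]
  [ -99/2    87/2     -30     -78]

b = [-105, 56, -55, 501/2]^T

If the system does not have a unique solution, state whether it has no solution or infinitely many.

infinitely many solutions

Row-reduce:
R1 ← R1 / (-3).
R2 ← R2 + 19·R1.
R3 ← R3 + 5·R1.
R4 ← R4 + 99/2·R1.
R2 ← R2 / (409/3).
R1 ← R1 − 19/3·R2.
R3 ← R3 − 104/3·R2.
R4 ← R4 − 357·R2.
R3 ← R3 / (6476/409).
R1 ← R1 + 154/409·R3.
R2 ← R2 + 234/409·R3.
R4 ← R4 + 9714/409·R3.
Rank is 3 with 4 unknowns, leaving x_4 free.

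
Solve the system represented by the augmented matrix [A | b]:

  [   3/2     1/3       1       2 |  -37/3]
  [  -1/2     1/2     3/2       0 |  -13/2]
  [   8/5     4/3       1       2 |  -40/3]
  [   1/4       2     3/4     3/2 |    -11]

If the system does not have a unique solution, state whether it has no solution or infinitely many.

Row-reduce the augmented matrix:
R1 ← R1 / (3/2).
R2 ← R2 + 1/2·R1.
R3 ← R3 − 8/5·R1.
R4 ← R4 − 1/4·R1.
R2 ← R2 / (11/18).
R1 ← R1 − 2/9·R2.
R3 ← R3 − 44/45·R2.
R4 ← R4 − 35/18·R2.
R3 ← R3 / (-3).
R2 ← R2 − 3·R3.
R4 ← R4 + 21/4·R3.
R4 ← R4 / (63/55).
R1 ← R1 − 12/11·R4.
R2 ← R2 + 6/55·R4.
R3 ← R3 − 2/5·R4.
Reading off the reduced rows gives x_1 = 0, x_2 = -1, x_3 = -4, x_4 = -4.

x_1 = 0, x_2 = -1, x_3 = -4, x_4 = -4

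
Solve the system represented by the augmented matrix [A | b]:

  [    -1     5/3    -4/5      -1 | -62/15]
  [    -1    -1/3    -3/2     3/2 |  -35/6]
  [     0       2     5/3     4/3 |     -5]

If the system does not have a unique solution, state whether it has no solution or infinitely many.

infinitely many solutions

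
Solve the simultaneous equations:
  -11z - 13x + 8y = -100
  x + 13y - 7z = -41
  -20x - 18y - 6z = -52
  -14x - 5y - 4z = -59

x = 5, y = -3, z = 1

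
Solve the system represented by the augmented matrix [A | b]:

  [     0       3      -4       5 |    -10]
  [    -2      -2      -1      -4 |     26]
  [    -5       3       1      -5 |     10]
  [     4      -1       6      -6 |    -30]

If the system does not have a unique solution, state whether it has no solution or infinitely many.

x_1 = -6, x_2 = -6, x_3 = -2, x_4 = 0

Row-reduce the augmented matrix:
Swap R1 and R2.
R1 ← R1 / (-2).
R3 ← R3 + 5·R1.
R4 ← R4 − 4·R1.
R2 ← R2 / (3).
R1 ← R1 − 1·R2.
R3 ← R3 − 8·R2.
R4 ← R4 + 5·R2.
R3 ← R3 / (85/6).
R1 ← R1 − 11/6·R3.
R2 ← R2 + 4/3·R3.
R4 ← R4 + 8/3·R3.
R4 ← R4 / (-123/17).
R1 ← R1 − 24/17·R4.
R2 ← R2 − 15/17·R4.
R3 ← R3 + 10/17·R4.
Reading off the reduced rows gives x_1 = -6, x_2 = -6, x_3 = -2, x_4 = 0.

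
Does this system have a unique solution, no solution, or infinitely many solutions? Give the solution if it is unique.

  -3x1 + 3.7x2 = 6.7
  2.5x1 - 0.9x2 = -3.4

Row-reduce the augmented matrix:
R1 ← R1 / (-3).
R2 ← R2 − 5/2·R1.
R2 ← R2 / (131/60).
R1 ← R1 + 37/30·R2.
Reading off the reduced rows gives x1 = -1, x2 = 1.

x1 = -1, x2 = 1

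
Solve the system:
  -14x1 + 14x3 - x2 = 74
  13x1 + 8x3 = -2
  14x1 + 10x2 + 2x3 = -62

x1 = -2, x2 = -4, x3 = 3

Row-reduce the augmented matrix:
R1 ← R1 / (-14).
R2 ← R2 − 13·R1.
R3 ← R3 − 14·R1.
R2 ← R2 / (-13/14).
R1 ← R1 − 1/14·R2.
R3 ← R3 − 9·R2.
R3 ← R3 / (2854/13).
R1 ← R1 − 8/13·R3.
R2 ← R2 + 294/13·R3.
Reading off the reduced rows gives x1 = -2, x2 = -4, x3 = 3.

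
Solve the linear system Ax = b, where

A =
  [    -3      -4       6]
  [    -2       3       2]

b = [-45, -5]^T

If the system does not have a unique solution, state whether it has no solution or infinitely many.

Row-reduce:
R1 ← R1 / (-3).
R2 ← R2 + 2·R1.
R2 ← R2 / (17/3).
R1 ← R1 − 4/3·R2.
Rank is 2 with 3 unknowns, leaving x_3 free.

infinitely many solutions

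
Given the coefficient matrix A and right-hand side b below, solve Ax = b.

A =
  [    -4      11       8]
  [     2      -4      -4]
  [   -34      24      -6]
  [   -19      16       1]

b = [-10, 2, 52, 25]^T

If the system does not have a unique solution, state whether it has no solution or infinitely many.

no solution

Row-reduce:
R1 ← R1 / (-4).
R2 ← R2 − 2·R1.
R3 ← R3 + 34·R1.
R4 ← R4 + 19·R1.
R2 ← R2 / (3/2).
R1 ← R1 + 11/4·R2.
R3 ← R3 + 139/2·R2.
R4 ← R4 + 145/4·R2.
R3 ← R3 / (-74).
R1 ← R1 + 2·R3.
R4 ← R4 + 37·R3.
Row 4 reduces to 0 = 1, a contradiction. The system is inconsistent.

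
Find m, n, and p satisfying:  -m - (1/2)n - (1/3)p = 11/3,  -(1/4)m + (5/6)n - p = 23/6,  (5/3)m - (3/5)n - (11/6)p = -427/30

m = -6, n = 4, p = 1

Row-reduce the augmented matrix:
R1 ← R1 / (-1).
R2 ← R2 + 1/4·R1.
R3 ← R3 − 5/3·R1.
R2 ← R2 / (23/24).
R1 ← R1 − 1/2·R2.
R3 ← R3 + 43/30·R2.
R3 ← R3 / (-7783/2070).
R1 ← R1 − 56/69·R3.
R2 ← R2 + 22/23·R3.
Reading off the reduced rows gives m = -6, n = 4, p = 1.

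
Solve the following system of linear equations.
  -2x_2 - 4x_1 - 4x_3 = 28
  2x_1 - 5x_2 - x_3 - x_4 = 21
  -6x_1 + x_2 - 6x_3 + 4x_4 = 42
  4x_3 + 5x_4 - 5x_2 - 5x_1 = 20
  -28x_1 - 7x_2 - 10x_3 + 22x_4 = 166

Row-reduce the augmented matrix:
R1 ← R1 / (-4).
R2 ← R2 − 2·R1.
R3 ← R3 + 6·R1.
R4 ← R4 + 5·R1.
R5 ← R5 + 28·R1.
R2 ← R2 / (-6).
R1 ← R1 − 1/2·R2.
R3 ← R3 − 4·R2.
R4 ← R4 + 5/2·R2.
R5 ← R5 − 7·R2.
R3 ← R3 / (-2).
R1 ← R1 − 3/4·R3.
R2 ← R2 − 1/2·R3.
R4 ← R4 − 41/4·R3.
R5 ← R5 − 29/2·R3.
R4 ← R4 / (45/2).
R1 ← R1 − 7/6·R4.
R2 ← R2 − 1·R4.
R3 ← R3 + 5/3·R4.
R5 ← R5 − 45·R4.
R5 reduces to 0 = 0, so the extra equation is consistent.
Reading off the reduced rows gives x_1 = 0, x_2 = -4, x_3 = -5, x_4 = 4.

x_1 = 0, x_2 = -4, x_3 = -5, x_4 = 4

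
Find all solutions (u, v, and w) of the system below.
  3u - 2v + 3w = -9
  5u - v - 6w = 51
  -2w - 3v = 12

u = 3, v = 0, w = -6

Row-reduce the augmented matrix:
R1 ← R1 / (3).
R2 ← R2 − 5·R1.
R2 ← R2 / (7/3).
R1 ← R1 + 2/3·R2.
R3 ← R3 + 3·R2.
R3 ← R3 / (-113/7).
R1 ← R1 + 15/7·R3.
R2 ← R2 + 33/7·R3.
Reading off the reduced rows gives u = 3, v = 0, w = -6.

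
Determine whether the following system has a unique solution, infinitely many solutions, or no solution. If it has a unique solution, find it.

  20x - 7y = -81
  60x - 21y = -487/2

no solution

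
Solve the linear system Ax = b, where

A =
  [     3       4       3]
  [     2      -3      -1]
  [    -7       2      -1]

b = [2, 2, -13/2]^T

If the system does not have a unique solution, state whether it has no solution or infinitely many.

no solution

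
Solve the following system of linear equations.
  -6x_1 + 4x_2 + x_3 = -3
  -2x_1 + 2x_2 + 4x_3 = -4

infinitely many solutions

Row-reduce:
R1 ← R1 / (-6).
R2 ← R2 + 2·R1.
R2 ← R2 / (2/3).
R1 ← R1 + 2/3·R2.
Rank is 2 with 3 unknowns, leaving x_3 free.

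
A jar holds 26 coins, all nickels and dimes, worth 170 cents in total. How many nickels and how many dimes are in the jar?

nickels: 18, dimes: 8

Let n = nickels, d = dimes.
  n + d = 26
  10d + 5n = 170
From equation 1: n = 26 − d.
Substitute into equation 2 and solve: d = 8.
Then n = 18.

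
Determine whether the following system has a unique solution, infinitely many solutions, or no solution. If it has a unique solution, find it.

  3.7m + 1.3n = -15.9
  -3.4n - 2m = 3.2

m = -5, n = 2

Row-reduce the augmented matrix:
R1 ← R1 / (37/10).
R2 ← R2 + 2·R1.
R2 ← R2 / (-499/185).
R1 ← R1 − 13/37·R2.
Reading off the reduced rows gives m = -5, n = 2.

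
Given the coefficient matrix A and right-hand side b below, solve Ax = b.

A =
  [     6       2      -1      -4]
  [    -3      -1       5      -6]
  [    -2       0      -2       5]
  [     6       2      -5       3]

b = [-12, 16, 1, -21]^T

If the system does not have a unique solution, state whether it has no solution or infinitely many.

x_1 = -2, x_2 = 4, x_3 = 4, x_4 = 1

Row-reduce the augmented matrix:
R1 ← R1 / (6).
R2 ← R2 + 3·R1.
R3 ← R3 + 2·R1.
R4 ← R4 − 6·R1.
Swap R2 and R3.
R2 ← R2 / (2/3).
R1 ← R1 − 1/3·R2.
R3 ← R3 / (9/2).
R1 ← R1 − 1·R3.
R2 ← R2 + 7/2·R3.
R4 ← R4 + 4·R3.
R4 ← R4 / (-1/9).
R1 ← R1 + 13/18·R4.
R2 ← R2 + 13/18·R4.
R3 ← R3 + 16/9·R4.
Reading off the reduced rows gives x_1 = -2, x_2 = 4, x_3 = 4, x_4 = 1.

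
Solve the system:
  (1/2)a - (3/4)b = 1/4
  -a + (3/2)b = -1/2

Row-reduce:
R1 ← R1 / (1/2).
R2 ← R2 + 1·R1.
Rank is 1 with 2 unknowns, leaving b free.

infinitely many solutions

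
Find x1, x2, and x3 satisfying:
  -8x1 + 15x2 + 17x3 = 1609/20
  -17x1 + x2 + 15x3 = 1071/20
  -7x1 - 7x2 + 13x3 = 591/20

x1 = -2/5, x2 = 7/4, x3 = 3

Row-reduce the augmented matrix:
R1 ← R1 / (-8).
R2 ← R2 + 17·R1.
R3 ← R3 + 7·R1.
R2 ← R2 / (-247/8).
R1 ← R1 + 15/8·R2.
R3 ← R3 + 161/8·R2.
R3 ← R3 / (226/19).
R1 ← R1 + 16/19·R3.
R2 ← R2 − 13/19·R3.
Reading off the reduced rows gives x1 = -2/5, x2 = 7/4, x3 = 3.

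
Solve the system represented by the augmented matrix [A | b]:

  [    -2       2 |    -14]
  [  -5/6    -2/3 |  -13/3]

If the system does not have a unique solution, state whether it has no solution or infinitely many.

x_1 = 6, x_2 = -1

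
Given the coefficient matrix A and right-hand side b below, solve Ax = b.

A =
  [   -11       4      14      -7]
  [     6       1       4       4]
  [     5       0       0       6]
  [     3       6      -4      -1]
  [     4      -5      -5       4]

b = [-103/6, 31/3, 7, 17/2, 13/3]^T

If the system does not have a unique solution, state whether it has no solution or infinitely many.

Row-reduce the augmented matrix:
R1 ← R1 / (-11).
R2 ← R2 − 6·R1.
R3 ← R3 − 5·R1.
R4 ← R4 − 3·R1.
R5 ← R5 − 4·R1.
R2 ← R2 / (35/11).
R1 ← R1 + 4/11·R2.
R3 ← R3 − 20/11·R2.
R4 ← R4 − 78/11·R2.
R5 ← R5 + 39/11·R2.
R3 ← R3 / (-2/7).
R1 ← R1 − 2/35·R3.
R2 ← R2 − 128/35·R3.
R4 ← R4 + 914/35·R3.
R5 ← R5 − 457/35·R3.
R4 ← R4 / (-1257/5).
R1 ← R1 − 6/5·R4.
R2 ← R2 − 174/5·R4.
R3 ← R3 + 19/2·R4.
R5 ← R5 − 1257/10·R4.
R5 reduces to 0 = 0, so the extra equation is consistent.
Reading off the reduced rows gives x_1 = 2, x_2 = 1/3, x_3 = 0, x_4 = -1/2.

x_1 = 2, x_2 = 1/3, x_3 = 0, x_4 = -1/2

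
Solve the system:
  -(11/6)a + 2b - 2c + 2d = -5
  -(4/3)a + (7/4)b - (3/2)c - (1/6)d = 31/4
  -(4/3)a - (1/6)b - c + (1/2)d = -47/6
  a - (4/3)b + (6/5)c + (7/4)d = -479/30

Row-reduce the augmented matrix:
R1 ← R1 / (-11/6).
R2 ← R2 + 4/3·R1.
R3 ← R3 + 4/3·R1.
R4 ← R4 − 1·R1.
R2 ← R2 / (13/44).
R1 ← R1 + 12/11·R2.
R3 ← R3 + 107/66·R2.
R4 ← R4 + 8/33·R2.
R3 ← R3 / (8/39).
R1 ← R1 − 12/13·R3.
R2 ← R2 + 2/13·R3.
R4 ← R4 − 14/195·R3.
R4 ← R4 / (119/24).
R1 ← R1 − 149/4·R4.
R2 ← R2 + 103/8·R4.
R3 ← R3 + 2305/48·R4.
Reading off the reduced rows gives a = 6, b = 5, c = -4, d = -6.

a = 6, b = 5, c = -4, d = -6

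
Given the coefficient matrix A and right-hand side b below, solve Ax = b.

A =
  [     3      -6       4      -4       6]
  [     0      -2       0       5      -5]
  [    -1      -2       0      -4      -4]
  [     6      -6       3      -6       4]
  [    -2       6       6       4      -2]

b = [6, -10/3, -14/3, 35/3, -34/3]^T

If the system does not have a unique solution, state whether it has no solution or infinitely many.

Row-reduce the augmented matrix:
R1 ← R1 / (3).
R3 ← R3 + 1·R1.
R4 ← R4 − 6·R1.
R5 ← R5 + 2·R1.
R2 ← R2 / (-2).
R1 ← R1 + 2·R2.
R3 ← R3 + 4·R2.
R4 ← R4 − 6·R2.
R5 ← R5 − 2·R2.
R3 ← R3 / (4/3).
R1 ← R1 − 4/3·R3.
R4 ← R4 + 5·R3.
R5 ← R5 − 26/3·R3.
R4 ← R4 / (-81/2).
R1 ← R1 − 9·R4.
R2 ← R2 + 5/2·R4.
R3 ← R3 + 23/2·R4.
R5 ← R5 − 106·R4.
R5 ← R5 / (-2971/81).
R1 ← R1 − 5/9·R5.
R2 ← R2 − 335/162·R5.
R3 ← R3 − 325/81·R5.
R4 ← R4 + 14/81·R5.
Reading off the reduced rows gives x_1 = 2, x_2 = 0, x_3 = -1, x_4 = 0, x_5 = 2/3.

x_1 = 2, x_2 = 0, x_3 = -1, x_4 = 0, x_5 = 2/3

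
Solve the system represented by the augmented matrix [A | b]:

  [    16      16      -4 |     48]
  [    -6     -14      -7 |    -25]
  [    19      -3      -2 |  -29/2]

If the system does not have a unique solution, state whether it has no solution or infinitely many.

x_1 = -1/2, x_2 = 3, x_3 = -2

Row-reduce the augmented matrix:
R1 ← R1 / (16).
R2 ← R2 + 6·R1.
R3 ← R3 − 19·R1.
R2 ← R2 / (-8).
R1 ← R1 − 1·R2.
R3 ← R3 + 22·R2.
R3 ← R3 / (209/8).
R1 ← R1 + 21/16·R3.
R2 ← R2 − 17/16·R3.
Reading off the reduced rows gives x_1 = -1/2, x_2 = 3, x_3 = -2.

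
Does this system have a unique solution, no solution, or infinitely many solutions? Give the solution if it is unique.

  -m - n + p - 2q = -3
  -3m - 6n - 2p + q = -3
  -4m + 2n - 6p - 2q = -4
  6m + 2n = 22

m = 4, n = -1, p = -2, q = -1

Row-reduce the augmented matrix:
R1 ← R1 / (-1).
R2 ← R2 + 3·R1.
R3 ← R3 + 4·R1.
R4 ← R4 − 6·R1.
R2 ← R2 / (-3).
R1 ← R1 − 1·R2.
R3 ← R3 − 6·R2.
R4 ← R4 + 4·R2.
R3 ← R3 / (-20).
R1 ← R1 + 8/3·R3.
R2 ← R2 − 5/3·R3.
R4 ← R4 − 38/3·R3.
R4 ← R4 / (-26/3).
R1 ← R1 − 5/3·R4.
R2 ← R2 + 2/3·R4.
R3 ← R3 + 1·R4.
Reading off the reduced rows gives m = 4, n = -1, p = -2, q = -1.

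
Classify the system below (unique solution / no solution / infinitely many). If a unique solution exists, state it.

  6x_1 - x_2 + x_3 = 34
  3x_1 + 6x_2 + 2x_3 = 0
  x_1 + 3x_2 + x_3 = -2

Row-reduce the augmented matrix:
R1 ← R1 / (6).
R2 ← R2 − 3·R1.
R3 ← R3 − 1·R1.
R2 ← R2 / (13/2).
R1 ← R1 + 1/6·R2.
R3 ← R3 − 19/6·R2.
R3 ← R3 / (4/39).
R1 ← R1 − 8/39·R3.
R2 ← R2 − 3/13·R3.
Reading off the reduced rows gives x_1 = 4, x_2 = -4, x_3 = 6.

x_1 = 4, x_2 = -4, x_3 = 6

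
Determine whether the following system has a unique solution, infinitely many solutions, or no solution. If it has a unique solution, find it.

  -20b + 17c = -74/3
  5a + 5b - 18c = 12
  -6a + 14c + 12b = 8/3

Row-reduce the augmented matrix:
Swap R1 and R2.
R1 ← R1 / (5).
R3 ← R3 + 6·R1.
R2 ← R2 / (-20).
R1 ← R1 − 1·R2.
R3 ← R3 − 18·R2.
R3 ← R3 / (77/10).
R1 ← R1 + 11/4·R3.
R2 ← R2 + 17/20·R3.
Reading off the reduced rows gives a = -2/3, b = 2/3, c = -2/3.

a = -2/3, b = 2/3, c = -2/3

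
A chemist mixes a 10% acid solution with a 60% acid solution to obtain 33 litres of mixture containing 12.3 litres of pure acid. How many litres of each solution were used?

litres of solution A: 15, litres of solution B: 18

Let a = litres of solution A, b = litres of solution B.
  a + b = 33
  (1/10)a + (3/5)b = 123/10
From equation 1: a = 33 − b.
Substitute into equation 2 and solve: b = 18.
Then a = 15.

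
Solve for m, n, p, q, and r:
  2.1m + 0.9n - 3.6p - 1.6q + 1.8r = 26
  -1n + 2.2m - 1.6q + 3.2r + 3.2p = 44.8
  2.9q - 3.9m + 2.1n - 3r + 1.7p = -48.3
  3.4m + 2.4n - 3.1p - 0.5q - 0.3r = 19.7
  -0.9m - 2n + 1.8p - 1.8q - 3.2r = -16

m = 6, n = 2, p = 2, q = -5, r = 6

Row-reduce the augmented matrix:
R1 ← R1 / (21/10).
R2 ← R2 − 11/5·R1.
R3 ← R3 + 39/10·R1.
R4 ← R4 − 17/5·R1.
R5 ← R5 + 9/10·R1.
R2 ← R2 / (-68/35).
R1 ← R1 − 3/7·R2.
R3 ← R3 − 132/35·R2.
R4 ← R4 − 33/35·R2.
R5 ← R5 + 113/70·R2.
R3 ← R3 / (1453/170).
R1 ← R1 + 3/17·R3.
R2 ← R2 + 61/17·R3.
R4 ← R4 − 1039/170·R3.
R5 ← R5 + 941/170·R3.
R4 ← R4 / (45176/21795).
R1 ← R1 + 3241/4359·R4.
R2 ← R2 + 31/4359·R4.
R3 ← R3 − 13/1453·R4.
R5 ← R5 + 108953/43590·R4.
R5 ← R5 / (-3274689/451760).
R1 ← R1 + 20769/45176·R5.
R2 ← R2 − 23609/45176·R5.
R3 ← R3 − 16203/45176·R5.
R4 ← R4 + 101259/45176·R5.
Reading off the reduced rows gives m = 6, n = 2, p = 2, q = -5, r = 6.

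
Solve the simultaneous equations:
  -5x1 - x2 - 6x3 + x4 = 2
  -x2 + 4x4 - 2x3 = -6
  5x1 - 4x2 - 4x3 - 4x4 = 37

infinitely many solutions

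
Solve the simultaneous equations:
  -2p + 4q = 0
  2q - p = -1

Row-reduce:
R1 ← R1 / (-2).
R2 ← R2 + 1·R1.
Row 2 reduces to 0 = -1, a contradiction. The system is inconsistent.

no solution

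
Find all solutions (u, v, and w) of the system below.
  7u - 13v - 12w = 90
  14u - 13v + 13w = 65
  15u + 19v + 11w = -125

u = 0, v = -6, w = -1

Row-reduce the augmented matrix:
R1 ← R1 / (7).
R2 ← R2 − 14·R1.
R3 ← R3 − 15·R1.
R2 ← R2 / (13).
R1 ← R1 + 13/7·R2.
R3 ← R3 − 328/7·R2.
R3 ← R3 / (-8795/91).
R1 ← R1 − 25/7·R3.
R2 ← R2 − 37/13·R3.
Reading off the reduced rows gives u = 0, v = -6, w = -1.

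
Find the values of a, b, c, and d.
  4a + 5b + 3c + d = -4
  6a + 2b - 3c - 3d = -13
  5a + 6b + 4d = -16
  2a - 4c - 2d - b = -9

a = 2, b = -5, c = 4, d = 1

Row-reduce the augmented matrix:
R1 ← R1 / (4).
R2 ← R2 − 6·R1.
R3 ← R3 − 5·R1.
R4 ← R4 − 2·R1.
R2 ← R2 / (-11/2).
R1 ← R1 − 5/4·R2.
R3 ← R3 + 1/4·R2.
R4 ← R4 + 7/2·R2.
R3 ← R3 / (-75/22).
R1 ← R1 + 21/22·R3.
R2 ← R2 − 15/11·R3.
R4 ← R4 + 8/11·R3.
R4 ← R4 / (-4/15).
R1 ← R1 + 8/5·R4.
R2 ← R2 − 2·R4.
R3 ← R3 + 13/15·R4.
Reading off the reduced rows gives a = 2, b = -5, c = 4, d = 1.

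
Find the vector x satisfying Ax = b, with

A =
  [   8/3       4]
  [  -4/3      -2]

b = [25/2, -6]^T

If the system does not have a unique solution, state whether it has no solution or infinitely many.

no solution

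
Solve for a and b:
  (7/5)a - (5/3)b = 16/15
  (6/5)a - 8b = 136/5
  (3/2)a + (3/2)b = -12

a = -4, b = -4

Row-reduce the augmented matrix:
R1 ← R1 / (7/5).
R2 ← R2 − 6/5·R1.
R3 ← R3 − 3/2·R1.
R2 ← R2 / (-46/7).
R1 ← R1 + 25/21·R2.
R3 ← R3 − 23/7·R2.
R3 reduces to 0 = 0, so the extra equation is consistent.
Reading off the reduced rows gives a = -4, b = -4.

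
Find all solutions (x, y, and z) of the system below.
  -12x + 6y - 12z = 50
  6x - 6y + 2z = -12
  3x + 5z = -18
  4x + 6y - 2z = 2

no solution

Row-reduce:
R1 ← R1 / (-12).
R2 ← R2 − 6·R1.
R3 ← R3 − 3·R1.
R4 ← R4 − 4·R1.
R2 ← R2 / (-3).
R1 ← R1 + 1/2·R2.
R3 ← R3 − 3/2·R2.
R4 ← R4 − 8·R2.
Swap R3 and R4.
R3 ← R3 / (-50/3).
R1 ← R1 − 5/3·R3.
R2 ← R2 − 4/3·R3.
Row 4 reduces to 0 = 1, a contradiction. The system is inconsistent.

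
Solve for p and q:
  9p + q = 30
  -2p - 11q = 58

p = 4, q = -6

Row-reduce the augmented matrix:
R1 ← R1 / (9).
R2 ← R2 + 2·R1.
R2 ← R2 / (-97/9).
R1 ← R1 − 1/9·R2.
Reading off the reduced rows gives p = 4, q = -6.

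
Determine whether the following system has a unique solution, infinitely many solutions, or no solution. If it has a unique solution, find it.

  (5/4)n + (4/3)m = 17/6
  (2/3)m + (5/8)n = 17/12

infinitely many solutions

Row-reduce:
R1 ← R1 / (4/3).
R2 ← R2 − 2/3·R1.
Rank is 1 with 2 unknowns, leaving n free.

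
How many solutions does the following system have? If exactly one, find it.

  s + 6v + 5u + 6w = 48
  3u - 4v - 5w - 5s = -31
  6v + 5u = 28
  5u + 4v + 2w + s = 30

Row-reduce the augmented matrix:
R1 ← R1 / (5).
R2 ← R2 − 3·R1.
R3 ← R3 − 5·R1.
R4 ← R4 − 5·R1.
R2 ← R2 / (-38/5).
R1 ← R1 − 6/5·R2.
R4 ← R4 + 2·R2.
R3 ← R3 / (-6).
R1 ← R1 + 3/19·R3.
R2 ← R2 − 43/38·R3.
R4 ← R4 + 33/19·R3.
R4 ← R4 / (67/38).
R1 ← R1 + 25/38·R4.
R2 ← R2 − 125/228·R4.
R3 ← R3 − 1/6·R4.
Reading off the reduced rows gives u = 2, v = 3, w = 3, s = 2.

u = 2, v = 3, w = 3, s = 2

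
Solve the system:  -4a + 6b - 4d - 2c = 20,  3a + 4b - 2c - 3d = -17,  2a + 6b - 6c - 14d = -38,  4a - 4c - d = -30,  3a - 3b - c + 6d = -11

Row-reduce the augmented matrix:
R1 ← R1 / (-4).
R2 ← R2 − 3·R1.
R3 ← R3 − 2·R1.
R4 ← R4 − 4·R1.
R5 ← R5 − 3·R1.
R2 ← R2 / (17/2).
R1 ← R1 + 3/2·R2.
R3 ← R3 − 9·R2.
R4 ← R4 − 6·R2.
R5 ← R5 − 3/2·R2.
R3 ← R3 / (-56/17).
R1 ← R1 + 2/17·R3.
R2 ← R2 + 7/17·R3.
R4 ← R4 + 60/17·R3.
R5 ← R5 + 32/17·R3.
R4 ← R4 / (67/7).
R1 ← R1 − 2/7·R4.
R2 ← R2 − 1/2·R4.
R3 ← R3 − 41/14·R4.
R5 ← R5 − 67/7·R4.
R5 reduces to 0 = 0, so the extra equation is consistent.
Reading off the reduced rows gives a = -5, b = 2, c = 2, d = 2.

a = -5, b = 2, c = 2, d = 2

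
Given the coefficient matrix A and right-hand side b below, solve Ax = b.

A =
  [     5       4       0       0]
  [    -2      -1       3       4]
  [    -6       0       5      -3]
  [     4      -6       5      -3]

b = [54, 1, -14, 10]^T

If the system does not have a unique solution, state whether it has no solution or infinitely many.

x_1 = 6, x_2 = 6, x_3 = 5, x_4 = 1

Row-reduce the augmented matrix:
R1 ← R1 / (5).
R2 ← R2 + 2·R1.
R3 ← R3 + 6·R1.
R4 ← R4 − 4·R1.
R2 ← R2 / (3/5).
R1 ← R1 − 4/5·R2.
R3 ← R3 − 24/5·R2.
R4 ← R4 + 46/5·R2.
R3 ← R3 / (-19).
R1 ← R1 + 4·R3.
R2 ← R2 − 5·R3.
R4 ← R4 − 51·R3.
R4 ← R4 / (-2030/57).
R1 ← R1 − 116/57·R4.
R2 ← R2 + 145/57·R4.
R3 ← R3 − 35/19·R4.
Reading off the reduced rows gives x_1 = 6, x_2 = 6, x_3 = 5, x_4 = 1.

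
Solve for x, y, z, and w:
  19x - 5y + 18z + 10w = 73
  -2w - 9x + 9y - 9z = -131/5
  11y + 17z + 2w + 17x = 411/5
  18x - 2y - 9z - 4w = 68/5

x = 2, y = 6/5, z = 2, w = 1/2

Row-reduce the augmented matrix:
R1 ← R1 / (19).
R2 ← R2 + 9·R1.
R3 ← R3 − 17·R1.
R4 ← R4 − 18·R1.
R2 ← R2 / (126/19).
R1 ← R1 + 5/19·R2.
R3 ← R3 − 294/19·R2.
R4 ← R4 − 52/19·R2.
R3 ← R3 / (2).
R1 ← R1 − 13/14·R3.
R2 ← R2 + 1/14·R3.
R4 ← R4 + 181/7·R3.
R4 ← R4 / (-11780/63).
R1 ← R1 − 430/63·R4.
R2 ← R2 + 4/63·R4.
R3 ← R3 + 20/3·R4.
Reading off the reduced rows gives x = 2, y = 6/5, z = 2, w = 1/2.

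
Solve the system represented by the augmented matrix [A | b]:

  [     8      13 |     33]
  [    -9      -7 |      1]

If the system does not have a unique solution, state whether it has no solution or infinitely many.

x_1 = -4, x_2 = 5

Row-reduce the augmented matrix:
R1 ← R1 / (8).
R2 ← R2 + 9·R1.
R2 ← R2 / (61/8).
R1 ← R1 − 13/8·R2.
Reading off the reduced rows gives x_1 = -4, x_2 = 5.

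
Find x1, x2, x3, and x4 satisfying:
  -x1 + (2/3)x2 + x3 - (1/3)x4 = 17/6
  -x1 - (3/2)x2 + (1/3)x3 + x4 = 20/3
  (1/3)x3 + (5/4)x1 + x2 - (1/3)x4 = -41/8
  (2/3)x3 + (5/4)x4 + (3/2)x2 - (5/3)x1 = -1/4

x1 = -5/2, x2 = -3, x3 = 2, x4 = -1

Row-reduce the augmented matrix:
R1 ← R1 / (-1).
R2 ← R2 + 1·R1.
R3 ← R3 − 5/4·R1.
R4 ← R4 + 5/3·R1.
R2 ← R2 / (-13/6).
R1 ← R1 + 2/3·R2.
R3 ← R3 − 11/6·R2.
R4 ← R4 − 7/18·R2.
R3 ← R3 / (53/52).
R1 ← R1 + 31/39·R3.
R2 ← R2 − 4/13·R3.
R4 ← R4 + 131/117·R3.
R4 ← R4 / (14083/5724).
R1 ← R1 − 104/477·R4.
R2 ← R2 + 116/159·R4.
R3 ← R3 − 59/159·R4.
Reading off the reduced rows gives x1 = -5/2, x2 = -3, x3 = 2, x4 = -1.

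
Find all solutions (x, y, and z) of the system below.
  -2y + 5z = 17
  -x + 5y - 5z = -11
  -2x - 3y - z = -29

x = 6, y = 4, z = 5

Row-reduce the augmented matrix:
Swap R1 and R2.
R1 ← R1 / (-1).
R3 ← R3 + 2·R1.
R2 ← R2 / (-2).
R1 ← R1 + 5·R2.
R3 ← R3 + 13·R2.
R3 ← R3 / (-47/2).
R1 ← R1 + 15/2·R3.
R2 ← R2 + 5/2·R3.
Reading off the reduced rows gives x = 6, y = 4, z = 5.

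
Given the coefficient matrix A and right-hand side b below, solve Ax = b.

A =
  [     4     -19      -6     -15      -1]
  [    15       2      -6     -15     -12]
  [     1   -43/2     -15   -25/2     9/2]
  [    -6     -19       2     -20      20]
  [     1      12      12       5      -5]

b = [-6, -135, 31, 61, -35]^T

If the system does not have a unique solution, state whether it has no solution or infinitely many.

no solution

Row-reduce:
R1 ← R1 / (4).
R2 ← R2 − 15·R1.
R3 ← R3 − 1·R1.
R4 ← R4 + 6·R1.
R5 ← R5 − 1·R1.
R2 ← R2 / (293/4).
R1 ← R1 + 19/4·R2.
R3 ← R3 + 67/4·R2.
R4 ← R4 + 95/2·R2.
R5 ← R5 − 67/4·R2.
R3 ← R3 / (-2850/293).
R1 ← R1 + 126/293·R3.
R2 ← R2 − 66/293·R3.
R4 ← R4 − 1084/293·R3.
R5 ← R5 − 2850/293·R3.
R4 ← R4 / (-883/57).
R1 ← R1 + 21/19·R4.
R2 ← R2 − 11/19·R4.
R3 ← R3 + 4/57·R4.
Row 5 reduces to 0 = -1, a contradiction. The system is inconsistent.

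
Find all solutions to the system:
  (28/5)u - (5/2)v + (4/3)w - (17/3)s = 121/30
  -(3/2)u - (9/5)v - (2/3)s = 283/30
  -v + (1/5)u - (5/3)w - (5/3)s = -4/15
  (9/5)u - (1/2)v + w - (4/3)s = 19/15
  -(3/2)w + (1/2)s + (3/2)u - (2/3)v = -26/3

Row-reduce:
R1 ← R1 / (28/5).
R2 ← R2 + 3/2·R1.
R3 ← R3 − 1/5·R1.
R4 ← R4 − 9/5·R1.
R5 ← R5 − 3/2·R1.
R2 ← R2 / (-1383/560).
R1 ← R1 + 25/56·R2.
R3 ← R3 + 51/56·R2.
R4 ← R4 − 17/56·R2.
R5 ← R5 − 1/336·R2.
R3 ← R3 / (-851/461).
R1 ← R1 − 80/461·R3.
R2 ← R2 + 200/1383·R3.
R4 ← R4 − 851/1383·R3.
R5 ← R5 + 15407/8298·R3.
Swap R4 and R5.
R4 ← R4 / (20509/7659).
R1 ← R1 + 5200/7659·R4.
R2 ← R2 − 2390/2553·R4.
R3 ← R3 − 911/2553·R4.
Row 5 reduces to 0 = -1/6, a contradiction. The system is inconsistent.

no solution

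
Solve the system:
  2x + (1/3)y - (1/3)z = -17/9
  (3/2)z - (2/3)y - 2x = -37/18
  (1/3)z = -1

x = -5/3, y = 4/3, z = -3

Row-reduce the augmented matrix:
R1 ← R1 / (2).
R2 ← R2 + 2·R1.
R2 ← R2 / (-1/3).
R1 ← R1 − 1/6·R2.
R3 ← R3 / (1/3).
R1 ← R1 − 5/12·R3.
R2 ← R2 + 7/2·R3.
Reading off the reduced rows gives x = -5/3, y = 4/3, z = -3.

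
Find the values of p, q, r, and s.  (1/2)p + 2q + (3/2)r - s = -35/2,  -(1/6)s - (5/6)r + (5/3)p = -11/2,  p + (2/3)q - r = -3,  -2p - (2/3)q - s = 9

p = -5, q = -3, r = -4, s = 3

Row-reduce the augmented matrix:
R1 ← R1 / (1/2).
R2 ← R2 − 5/3·R1.
R3 ← R3 − 1·R1.
R4 ← R4 + 2·R1.
R2 ← R2 / (-20/3).
R1 ← R1 − 4·R2.
R3 ← R3 + 10/3·R2.
R4 ← R4 − 22/3·R2.
R3 ← R3 / (-13/12).
R1 ← R1 + 1/2·R3.
R2 ← R2 − 7/8·R3.
R4 ← R4 + 5/12·R3.
R4 ← R4 / (-109/65).
R1 ← R1 + 19/65·R4.
R2 ← R2 + 9/65·R4.
R3 ← R3 + 5/13·R4.
Reading off the reduced rows gives p = -5, q = -3, r = -4, s = 3.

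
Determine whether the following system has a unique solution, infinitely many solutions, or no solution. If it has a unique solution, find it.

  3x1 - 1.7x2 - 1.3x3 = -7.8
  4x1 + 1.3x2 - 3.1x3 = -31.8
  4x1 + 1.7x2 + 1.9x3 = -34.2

x1 = -6, x2 = -6, x3 = 0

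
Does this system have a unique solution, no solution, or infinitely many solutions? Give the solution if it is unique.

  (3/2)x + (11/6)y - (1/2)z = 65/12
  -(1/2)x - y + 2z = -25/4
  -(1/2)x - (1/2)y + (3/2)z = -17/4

Row-reduce the augmented matrix:
R1 ← R1 / (3/2).
R2 ← R2 + 1/2·R1.
R3 ← R3 + 1/2·R1.
R2 ← R2 / (-7/18).
R1 ← R1 − 11/9·R2.
R3 ← R3 − 1/9·R2.
R3 ← R3 / (13/7).
R1 ← R1 − 38/7·R3.
R2 ← R2 + 33/7·R3.
Reading off the reduced rows gives x = 1/2, y = 2, z = -2.

x = 1/2, y = 2, z = -2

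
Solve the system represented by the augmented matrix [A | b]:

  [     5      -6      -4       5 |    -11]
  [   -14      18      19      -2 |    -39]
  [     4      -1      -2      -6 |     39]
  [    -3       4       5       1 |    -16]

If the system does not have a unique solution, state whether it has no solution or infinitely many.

no solution

Row-reduce:
R1 ← R1 / (5).
R2 ← R2 + 14·R1.
R3 ← R3 − 4·R1.
R4 ← R4 + 3·R1.
R2 ← R2 / (6/5).
R1 ← R1 + 6/5·R2.
R3 ← R3 − 19/5·R2.
R4 ← R4 − 2/5·R2.
R3 ← R3 / (-47/2).
R1 ← R1 − 7·R3.
R2 ← R2 − 13/2·R3.
Row 4 reduces to 0 = 2/3, a contradiction. The system is inconsistent.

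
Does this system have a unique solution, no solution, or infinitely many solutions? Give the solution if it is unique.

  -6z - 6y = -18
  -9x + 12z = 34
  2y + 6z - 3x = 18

Row-reduce:
Swap R1 and R2.
R1 ← R1 / (-9).
R3 ← R3 + 3·R1.
R2 ← R2 / (-6).
R3 ← R3 − 2·R2.
Row 3 reduces to 0 = 2/3, a contradiction. The system is inconsistent.

no solution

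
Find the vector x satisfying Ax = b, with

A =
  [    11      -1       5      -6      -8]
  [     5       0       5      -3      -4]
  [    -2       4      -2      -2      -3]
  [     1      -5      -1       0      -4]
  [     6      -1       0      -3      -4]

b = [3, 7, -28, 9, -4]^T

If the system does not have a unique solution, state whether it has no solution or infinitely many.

infinitely many solutions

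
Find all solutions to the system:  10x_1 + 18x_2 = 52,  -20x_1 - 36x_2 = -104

Row-reduce:
R1 ← R1 / (10).
R2 ← R2 + 20·R1.
Rank is 1 with 2 unknowns, leaving x_2 free.

infinitely many solutions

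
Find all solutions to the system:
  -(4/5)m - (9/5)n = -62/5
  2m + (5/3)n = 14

m = 2, n = 6

Row-reduce the augmented matrix:
R1 ← R1 / (-4/5).
R2 ← R2 − 2·R1.
R2 ← R2 / (-17/6).
R1 ← R1 − 9/4·R2.
Reading off the reduced rows gives m = 2, n = 6.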